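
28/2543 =28/2543= 0.01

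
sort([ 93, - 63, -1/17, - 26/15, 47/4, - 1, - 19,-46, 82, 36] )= [  -  63, - 46,-19,-26/15,-1, - 1/17,47/4, 36,82, 93 ] 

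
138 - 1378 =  - 1240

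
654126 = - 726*( - 901)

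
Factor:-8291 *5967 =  - 3^3*13^1*17^1*8291^1=- 49472397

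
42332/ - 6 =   -  7056 + 2/3 = - 7055.33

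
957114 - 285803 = 671311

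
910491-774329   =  136162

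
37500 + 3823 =41323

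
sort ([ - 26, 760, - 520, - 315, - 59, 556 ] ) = [ - 520, - 315, - 59, - 26,556 , 760 ] 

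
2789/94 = 29 + 63/94 = 29.67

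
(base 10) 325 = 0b101000101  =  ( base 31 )AF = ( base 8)505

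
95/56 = 1 + 39/56 =1.70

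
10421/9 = 1157  +  8/9 = 1157.89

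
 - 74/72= - 2 + 35/36  =  - 1.03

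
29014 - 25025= 3989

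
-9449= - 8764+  - 685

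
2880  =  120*24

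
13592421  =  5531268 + 8061153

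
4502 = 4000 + 502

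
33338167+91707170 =125045337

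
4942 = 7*706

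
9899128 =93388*106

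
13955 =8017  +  5938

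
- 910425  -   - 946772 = 36347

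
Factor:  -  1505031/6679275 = -501677/2226425= - 5^( - 2) * 11^1 * 59^1*773^1*89057^ ( - 1)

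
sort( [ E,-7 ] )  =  [ - 7, E]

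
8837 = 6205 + 2632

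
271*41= 11111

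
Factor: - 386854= - 2^1*13^1*14879^1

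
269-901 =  - 632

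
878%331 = 216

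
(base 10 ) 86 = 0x56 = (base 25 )3B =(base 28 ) 32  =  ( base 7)152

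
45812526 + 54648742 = 100461268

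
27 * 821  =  22167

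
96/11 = 8  +  8/11 = 8.73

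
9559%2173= 867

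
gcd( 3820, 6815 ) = 5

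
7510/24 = 312+11/12 = 312.92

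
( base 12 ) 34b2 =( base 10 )5894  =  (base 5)142034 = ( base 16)1706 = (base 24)A5E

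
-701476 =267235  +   - 968711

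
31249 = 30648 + 601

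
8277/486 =2759/162 = 17.03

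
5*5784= 28920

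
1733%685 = 363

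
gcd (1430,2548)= 26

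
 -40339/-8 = 40339/8 = 5042.38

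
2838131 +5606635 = 8444766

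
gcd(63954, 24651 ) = 99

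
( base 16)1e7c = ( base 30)8K4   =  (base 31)83N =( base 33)75G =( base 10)7804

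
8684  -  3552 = 5132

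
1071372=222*4826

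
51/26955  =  17/8985 = 0.00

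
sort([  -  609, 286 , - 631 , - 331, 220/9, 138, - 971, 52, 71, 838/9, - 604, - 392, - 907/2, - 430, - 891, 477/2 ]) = [ - 971,-891, - 631, - 609, - 604, - 907/2, - 430, - 392, - 331, 220/9,52 , 71,838/9,  138, 477/2, 286]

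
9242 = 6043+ 3199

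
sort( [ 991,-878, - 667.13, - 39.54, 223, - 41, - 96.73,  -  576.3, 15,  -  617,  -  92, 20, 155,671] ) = [ - 878,  -  667.13, - 617, - 576.3, - 96.73, - 92, - 41, - 39.54, 15, 20,  155, 223,671 , 991]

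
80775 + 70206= 150981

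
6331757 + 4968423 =11300180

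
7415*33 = 244695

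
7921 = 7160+761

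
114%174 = 114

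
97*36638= 3553886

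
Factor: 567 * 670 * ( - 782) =  -  297073980 =-  2^2 * 3^4*5^1 * 7^1 *17^1*23^1*67^1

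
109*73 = 7957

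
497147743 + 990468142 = 1487615885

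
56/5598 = 28/2799 = 0.01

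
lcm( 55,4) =220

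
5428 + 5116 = 10544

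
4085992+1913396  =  5999388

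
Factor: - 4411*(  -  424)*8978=2^4*11^1*53^1*67^2*401^1 = 16791230192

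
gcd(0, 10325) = 10325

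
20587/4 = 20587/4 = 5146.75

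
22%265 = 22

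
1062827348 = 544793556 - -518033792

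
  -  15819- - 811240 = 795421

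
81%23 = 12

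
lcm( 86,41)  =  3526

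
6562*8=52496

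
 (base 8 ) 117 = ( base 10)79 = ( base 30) 2j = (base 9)87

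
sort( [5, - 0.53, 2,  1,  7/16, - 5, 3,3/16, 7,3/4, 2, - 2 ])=[ - 5, - 2, - 0.53,  3/16,7/16, 3/4,1,  2,2,3, 5, 7]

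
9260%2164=604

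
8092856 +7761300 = 15854156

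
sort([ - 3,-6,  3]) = [  -  6, - 3, 3]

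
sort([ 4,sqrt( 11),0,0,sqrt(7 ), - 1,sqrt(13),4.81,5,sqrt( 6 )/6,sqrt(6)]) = [ - 1, 0,0, sqrt(6)/6,sqrt( 6),sqrt (7) , sqrt( 11),sqrt(13),4, 4.81,5 ]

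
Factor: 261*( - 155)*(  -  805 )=32566275 = 3^2* 5^2*7^1*23^1*29^1*31^1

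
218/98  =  2 + 11/49 = 2.22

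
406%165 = 76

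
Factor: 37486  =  2^1*18743^1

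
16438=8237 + 8201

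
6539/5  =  1307 + 4/5 = 1307.80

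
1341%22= 21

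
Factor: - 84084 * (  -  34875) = 2^2*3^3*5^3*7^2*11^1* 13^1*31^1 = 2932429500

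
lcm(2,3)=6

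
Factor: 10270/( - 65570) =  - 13^1*83^( - 1 ) = - 13/83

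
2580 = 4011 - 1431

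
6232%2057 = 61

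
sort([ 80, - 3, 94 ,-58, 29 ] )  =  [  -  58, - 3,29,80 , 94]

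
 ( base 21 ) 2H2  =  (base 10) 1241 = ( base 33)14K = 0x4d9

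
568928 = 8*71116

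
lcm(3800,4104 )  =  102600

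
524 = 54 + 470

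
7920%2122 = 1554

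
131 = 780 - 649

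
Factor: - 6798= -2^1*3^1*11^1*103^1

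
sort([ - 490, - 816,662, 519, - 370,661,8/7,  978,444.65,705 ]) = [  -  816,-490,  -  370, 8/7,444.65,519  ,  661,662,705,978]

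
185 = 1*185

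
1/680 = 1/680 = 0.00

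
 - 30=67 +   -  97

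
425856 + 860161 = 1286017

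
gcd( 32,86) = 2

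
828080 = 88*9410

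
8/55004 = 2/13751 = 0.00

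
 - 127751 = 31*( - 4121) 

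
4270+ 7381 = 11651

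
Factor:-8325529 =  - 17^1 * 109^1*4493^1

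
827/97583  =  827/97583 = 0.01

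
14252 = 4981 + 9271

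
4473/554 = 4473/554 = 8.07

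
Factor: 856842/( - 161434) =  - 3^1 * 13^( - 1 )*23^1 =-69/13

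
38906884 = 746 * 52154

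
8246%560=406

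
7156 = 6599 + 557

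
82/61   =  82/61 = 1.34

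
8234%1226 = 878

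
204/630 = 34/105  =  0.32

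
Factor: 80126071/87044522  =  2^( - 1)*17^( - 1)*43^1*59^1*131^( - 1)*19543^(-1)*31583^1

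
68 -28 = 40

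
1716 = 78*22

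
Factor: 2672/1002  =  2^3*3^ ( - 1)=8/3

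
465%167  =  131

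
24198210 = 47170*513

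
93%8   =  5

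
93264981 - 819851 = 92445130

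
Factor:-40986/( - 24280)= 20493/12140 = 2^(-2)*3^4*5^( - 1)*11^1*23^1*607^( - 1)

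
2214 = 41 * 54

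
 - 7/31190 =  - 7/31190 = - 0.00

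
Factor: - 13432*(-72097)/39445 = 42104648/1715 = 2^3*5^( - 1 )*7^( - 3)*17^1 * 73^1 *4241^1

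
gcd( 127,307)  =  1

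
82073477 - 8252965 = 73820512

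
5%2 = 1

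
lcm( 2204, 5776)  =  167504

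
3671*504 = 1850184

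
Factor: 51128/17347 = 2^3*7^1*19^ (-1 ) = 56/19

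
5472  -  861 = 4611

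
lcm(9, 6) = 18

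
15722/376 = 41 + 153/188 = 41.81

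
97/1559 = 97/1559 = 0.06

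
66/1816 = 33/908=0.04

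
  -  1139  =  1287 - 2426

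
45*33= 1485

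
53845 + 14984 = 68829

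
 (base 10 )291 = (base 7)564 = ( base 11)245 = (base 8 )443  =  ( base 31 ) 9c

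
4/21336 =1/5334 = 0.00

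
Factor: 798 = 2^1 * 3^1*7^1 * 19^1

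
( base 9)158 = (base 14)98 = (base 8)206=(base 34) 3W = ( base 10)134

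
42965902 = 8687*4946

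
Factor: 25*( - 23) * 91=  - 52325 = - 5^2*7^1 * 13^1*23^1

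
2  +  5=7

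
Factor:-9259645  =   - 5^1 *17^1*41^1*2657^1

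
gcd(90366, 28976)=2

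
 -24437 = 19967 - 44404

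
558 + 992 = 1550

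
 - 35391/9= - 11797/3 = - 3932.33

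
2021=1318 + 703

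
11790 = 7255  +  4535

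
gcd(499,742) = 1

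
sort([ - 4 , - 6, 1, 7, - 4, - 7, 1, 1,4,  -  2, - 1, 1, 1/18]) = [- 7, - 6, - 4, - 4, - 2, - 1,1/18,1, 1,1, 1, 4, 7]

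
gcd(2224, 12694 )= 2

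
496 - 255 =241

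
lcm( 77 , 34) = 2618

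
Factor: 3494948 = 2^2* 73^1*11969^1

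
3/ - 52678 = - 1 + 52675/52678 = - 0.00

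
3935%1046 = 797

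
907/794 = 1+113/794 = 1.14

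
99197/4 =24799+1/4 = 24799.25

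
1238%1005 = 233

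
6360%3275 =3085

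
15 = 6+9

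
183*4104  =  751032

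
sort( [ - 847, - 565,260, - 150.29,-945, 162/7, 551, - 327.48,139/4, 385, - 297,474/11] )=[- 945, - 847, - 565, - 327.48, - 297, - 150.29, 162/7,139/4,474/11,260, 385, 551]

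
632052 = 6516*97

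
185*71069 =13147765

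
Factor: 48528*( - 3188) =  - 2^6*3^2*337^1*797^1 = - 154707264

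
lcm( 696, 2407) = 57768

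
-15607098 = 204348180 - 219955278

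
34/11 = 34/11  =  3.09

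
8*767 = 6136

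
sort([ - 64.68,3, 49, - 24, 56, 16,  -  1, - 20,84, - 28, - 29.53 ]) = [ - 64.68, - 29.53, - 28, - 24, - 20, - 1, 3 , 16,49, 56,84]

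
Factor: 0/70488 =0^1 = 0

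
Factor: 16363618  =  2^1*8181809^1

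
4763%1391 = 590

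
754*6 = 4524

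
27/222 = 9/74 = 0.12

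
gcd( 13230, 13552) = 14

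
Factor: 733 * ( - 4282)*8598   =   - 26986594188 = - 2^2*3^1*733^1*1433^1*2141^1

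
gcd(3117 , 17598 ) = 3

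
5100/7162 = 2550/3581 = 0.71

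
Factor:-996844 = -2^2*249211^1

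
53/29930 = 53/29930  =  0.00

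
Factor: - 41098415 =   -  5^1*97^1 * 101^1*839^1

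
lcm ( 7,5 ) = 35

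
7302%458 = 432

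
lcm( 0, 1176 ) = 0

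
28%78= 28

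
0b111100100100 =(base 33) 3IF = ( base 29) 4HJ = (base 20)9DG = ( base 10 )3876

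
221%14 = 11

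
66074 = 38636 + 27438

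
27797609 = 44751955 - 16954346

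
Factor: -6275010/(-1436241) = 2091670/478747 = 2^1*5^1*7^1*29881^1*478747^( -1)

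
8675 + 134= 8809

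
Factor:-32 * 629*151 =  - 3039328= -2^5*17^1*37^1*151^1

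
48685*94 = 4576390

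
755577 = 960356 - 204779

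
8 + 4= 12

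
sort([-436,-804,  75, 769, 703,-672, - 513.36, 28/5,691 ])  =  [ - 804, - 672, - 513.36,-436,28/5, 75,  691, 703,769 ] 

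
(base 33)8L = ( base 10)285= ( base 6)1153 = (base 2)100011101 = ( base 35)85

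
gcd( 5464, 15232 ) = 8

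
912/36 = 25 + 1/3 = 25.33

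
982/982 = 1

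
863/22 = 863/22 = 39.23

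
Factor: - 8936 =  - 2^3*1117^1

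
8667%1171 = 470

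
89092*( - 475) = -42318700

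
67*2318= 155306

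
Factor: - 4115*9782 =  - 2^1*5^1*67^1*73^1*823^1 = - 40252930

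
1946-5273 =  - 3327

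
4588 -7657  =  -3069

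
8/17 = 8/17=0.47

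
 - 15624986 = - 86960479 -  - 71335493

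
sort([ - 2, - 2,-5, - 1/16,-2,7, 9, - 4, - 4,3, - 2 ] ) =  [ - 5,-4, - 4, -2,-2,  -  2, - 2, - 1/16,3,7 , 9 ] 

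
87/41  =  2 + 5/41 = 2.12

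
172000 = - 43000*( - 4)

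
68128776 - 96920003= -28791227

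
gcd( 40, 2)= 2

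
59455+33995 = 93450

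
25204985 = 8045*3133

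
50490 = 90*561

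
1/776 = 1/776 = 0.00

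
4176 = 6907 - 2731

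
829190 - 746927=82263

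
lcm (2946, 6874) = 20622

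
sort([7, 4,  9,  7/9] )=[7/9,4, 7, 9 ] 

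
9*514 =4626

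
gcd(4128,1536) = 96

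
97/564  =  97/564 = 0.17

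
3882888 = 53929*72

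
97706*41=4005946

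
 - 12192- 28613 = -40805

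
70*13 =910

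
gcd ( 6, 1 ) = 1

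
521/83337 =521/83337= 0.01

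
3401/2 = 3401/2=1700.50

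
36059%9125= 8684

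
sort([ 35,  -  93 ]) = [ - 93,35 ] 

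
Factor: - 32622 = -2^1*3^1 * 5437^1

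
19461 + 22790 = 42251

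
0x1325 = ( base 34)485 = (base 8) 11445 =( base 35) 401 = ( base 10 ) 4901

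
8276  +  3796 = 12072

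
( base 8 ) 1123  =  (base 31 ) j6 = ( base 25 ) nk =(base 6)2431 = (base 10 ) 595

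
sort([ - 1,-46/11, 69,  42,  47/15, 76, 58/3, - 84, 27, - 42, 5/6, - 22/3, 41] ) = [-84,-42,-22/3, - 46/11, - 1,5/6, 47/15,58/3, 27, 41, 42, 69,76] 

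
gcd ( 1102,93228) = 2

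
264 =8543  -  8279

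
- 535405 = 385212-920617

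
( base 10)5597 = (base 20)djh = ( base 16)15dd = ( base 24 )9h5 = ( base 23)ad8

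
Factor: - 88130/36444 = -2^( - 1 )*3^( - 1 )*5^1*7^1*1259^1*3037^( - 1) = - 44065/18222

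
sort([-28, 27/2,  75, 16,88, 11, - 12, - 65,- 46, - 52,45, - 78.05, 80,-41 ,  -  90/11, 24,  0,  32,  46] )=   [-78.05, - 65,  -  52, -46, - 41, - 28,-12, - 90/11, 0,  11,27/2,  16, 24,  32,45,46 , 75, 80,88]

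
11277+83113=94390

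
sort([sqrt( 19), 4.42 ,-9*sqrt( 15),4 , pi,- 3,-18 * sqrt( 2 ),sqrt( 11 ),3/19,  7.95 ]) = [ - 9*sqrt( 15), - 18*sqrt( 2 ), - 3,3/19,pi, sqrt( 11), 4,sqrt( 19 ),4.42, 7.95]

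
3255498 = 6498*501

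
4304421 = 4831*891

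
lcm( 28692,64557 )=258228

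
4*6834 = 27336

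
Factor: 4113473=7^1 * 13^1* 17^1 * 2659^1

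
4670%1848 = 974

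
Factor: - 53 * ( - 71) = 53^1*71^1 =3763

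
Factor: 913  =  11^1 *83^1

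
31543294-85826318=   -  54283024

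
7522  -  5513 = 2009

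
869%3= 2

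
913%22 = 11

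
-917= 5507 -6424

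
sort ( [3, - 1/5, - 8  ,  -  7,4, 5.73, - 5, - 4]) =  [ - 8,- 7, - 5,-4,-1/5, 3,4,5.73 ] 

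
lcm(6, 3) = 6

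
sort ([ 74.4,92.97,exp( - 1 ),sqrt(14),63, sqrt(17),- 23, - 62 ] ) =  [ - 62, - 23,exp( - 1 ),sqrt( 14),sqrt(17 ),63,74.4,92.97] 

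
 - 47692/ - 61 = 47692/61=781.84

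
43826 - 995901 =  - 952075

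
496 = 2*248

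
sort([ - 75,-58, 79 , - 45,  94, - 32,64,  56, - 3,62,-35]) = [- 75, - 58, - 45, - 35,  -  32 ,  -  3, 56,62, 64,79 , 94] 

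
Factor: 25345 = 5^1*37^1*137^1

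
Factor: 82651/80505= 3^( - 2) *5^(-1 ) * 1789^(-1 )  *  82651^1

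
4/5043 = 4/5043=0.00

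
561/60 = 9 + 7/20 = 9.35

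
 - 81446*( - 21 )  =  1710366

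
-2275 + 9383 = 7108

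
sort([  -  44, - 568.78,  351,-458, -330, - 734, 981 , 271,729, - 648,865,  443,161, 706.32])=[ - 734, - 648, - 568.78,-458,  -  330, - 44 , 161, 271, 351, 443,706.32, 729,865, 981]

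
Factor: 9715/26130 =29/78=2^ ( - 1)*3^( - 1 ) * 13^( - 1)*29^1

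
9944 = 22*452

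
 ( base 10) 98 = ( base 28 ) 3e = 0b1100010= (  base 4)1202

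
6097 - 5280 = 817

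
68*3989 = 271252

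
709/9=709/9 =78.78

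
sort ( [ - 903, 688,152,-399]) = [ - 903,-399,152, 688 ]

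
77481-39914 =37567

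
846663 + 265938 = 1112601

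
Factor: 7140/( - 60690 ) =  - 2/17 = -  2^1*17^(-1)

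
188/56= 3 +5/14 = 3.36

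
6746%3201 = 344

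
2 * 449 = 898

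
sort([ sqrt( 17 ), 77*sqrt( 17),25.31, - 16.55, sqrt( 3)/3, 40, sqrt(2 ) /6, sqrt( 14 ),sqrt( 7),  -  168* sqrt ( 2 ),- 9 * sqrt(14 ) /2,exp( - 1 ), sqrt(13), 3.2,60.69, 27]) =[  -  168*sqrt( 2), - 9*sqrt(14 ) /2,  -  16.55,sqrt( 2 )/6, exp( - 1 ), sqrt( 3)/3,sqrt( 7 ),3.2, sqrt( 13 ), sqrt( 14 ) , sqrt(17 ),  25.31 , 27,40, 60.69,77*sqrt(17 )]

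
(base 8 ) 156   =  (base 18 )62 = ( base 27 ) 42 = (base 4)1232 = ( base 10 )110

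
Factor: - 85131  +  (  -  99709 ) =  - 184840 = - 2^3*5^1 *4621^1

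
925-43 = 882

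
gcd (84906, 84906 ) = 84906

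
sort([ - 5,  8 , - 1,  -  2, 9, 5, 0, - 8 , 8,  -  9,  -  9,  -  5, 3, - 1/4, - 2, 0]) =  [ - 9, - 9,  -  8, - 5 , - 5,  -  2,-2,  -  1,  -  1/4, 0,0, 3,5 , 8,8  ,  9 ]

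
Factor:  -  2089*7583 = -2089^1*7583^1 = - 15840887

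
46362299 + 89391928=135754227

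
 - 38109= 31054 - 69163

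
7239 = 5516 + 1723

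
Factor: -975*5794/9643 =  - 5649150/9643 = - 2^1*3^1*5^2*13^1*2897^1*9643^ ( - 1 ) 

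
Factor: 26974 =2^1*13487^1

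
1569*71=111399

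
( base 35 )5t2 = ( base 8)15746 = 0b1101111100110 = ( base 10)7142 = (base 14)2862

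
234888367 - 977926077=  - 743037710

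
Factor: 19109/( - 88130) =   -  2^( - 1)*5^( - 1 )*7^( - 1 )*97^1*197^1*1259^(-1)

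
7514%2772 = 1970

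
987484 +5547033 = 6534517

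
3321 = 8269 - 4948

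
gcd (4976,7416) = 8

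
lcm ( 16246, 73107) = 146214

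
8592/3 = 2864 = 2864.00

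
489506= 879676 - 390170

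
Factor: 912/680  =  114/85 =2^1*3^1*5^(-1)*17^(-1 )*19^1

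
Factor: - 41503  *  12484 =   -  518123452 = - 2^2* 7^3*11^2  *  3121^1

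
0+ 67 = 67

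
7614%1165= 624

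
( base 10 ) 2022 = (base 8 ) 3746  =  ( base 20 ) 512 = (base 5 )31042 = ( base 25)35m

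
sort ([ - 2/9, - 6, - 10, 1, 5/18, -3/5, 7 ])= [ - 10, - 6, - 3/5, - 2/9, 5/18,1, 7]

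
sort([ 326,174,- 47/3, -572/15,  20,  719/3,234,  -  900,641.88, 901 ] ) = [ - 900, - 572/15, - 47/3, 20,174 , 234,719/3  ,  326,641.88, 901]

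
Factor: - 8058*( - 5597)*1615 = 72837510990 =2^1*3^1* 5^1*17^2*19^1*29^1 * 79^1*193^1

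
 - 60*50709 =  - 3042540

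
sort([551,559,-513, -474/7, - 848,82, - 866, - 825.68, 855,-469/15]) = [-866, -848,  -  825.68 , - 513, - 474/7, - 469/15,  82, 551, 559, 855]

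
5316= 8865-3549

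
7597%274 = 199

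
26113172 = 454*57518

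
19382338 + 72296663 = 91679001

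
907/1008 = 907/1008=0.90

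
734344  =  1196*614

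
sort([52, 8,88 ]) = [8, 52, 88]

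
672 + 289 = 961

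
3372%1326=720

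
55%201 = 55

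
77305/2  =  77305/2 = 38652.50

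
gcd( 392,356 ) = 4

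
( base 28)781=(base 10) 5713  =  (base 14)2121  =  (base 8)13121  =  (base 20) e5d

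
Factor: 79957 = 37^1*2161^1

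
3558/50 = 1779/25 =71.16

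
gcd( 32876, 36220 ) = 4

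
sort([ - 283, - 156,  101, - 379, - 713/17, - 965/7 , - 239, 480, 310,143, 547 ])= [-379 , - 283, - 239, - 156  , - 965/7 , - 713/17,101, 143,310,  480 , 547] 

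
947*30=28410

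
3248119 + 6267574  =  9515693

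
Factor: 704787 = 3^1*29^1 * 8101^1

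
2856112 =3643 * 784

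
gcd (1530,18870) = 510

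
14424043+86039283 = 100463326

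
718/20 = 35 + 9/10=35.90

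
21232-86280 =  - 65048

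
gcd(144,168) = 24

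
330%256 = 74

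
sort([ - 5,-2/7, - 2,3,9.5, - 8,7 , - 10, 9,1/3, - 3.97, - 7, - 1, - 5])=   [  -  10, - 8, -7,- 5, - 5,-3.97, - 2 ,  -  1, - 2/7,1/3, 3,7, 9,9.5] 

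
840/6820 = 42/341 = 0.12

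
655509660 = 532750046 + 122759614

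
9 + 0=9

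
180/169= 180/169 = 1.07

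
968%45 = 23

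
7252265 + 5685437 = 12937702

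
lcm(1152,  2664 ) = 42624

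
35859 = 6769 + 29090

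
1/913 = 1/913  =  0.00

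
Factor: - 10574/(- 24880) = 17/40 = 2^( - 3)  *5^( - 1) * 17^1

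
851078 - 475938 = 375140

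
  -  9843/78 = -127 + 21/26 = - 126.19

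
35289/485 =72  +  369/485  =  72.76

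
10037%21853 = 10037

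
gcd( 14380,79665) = 5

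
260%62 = 12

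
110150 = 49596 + 60554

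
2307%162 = 39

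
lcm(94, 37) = 3478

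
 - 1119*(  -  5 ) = 5595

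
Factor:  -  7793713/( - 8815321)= 683^1*11411^1*8815321^( - 1)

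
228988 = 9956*23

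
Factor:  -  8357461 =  -7^1*307^1*3889^1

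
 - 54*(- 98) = 5292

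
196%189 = 7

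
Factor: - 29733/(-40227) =17/23 = 17^1*23^( - 1)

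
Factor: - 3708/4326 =- 2^1*3^1*7^( - 1) = -  6/7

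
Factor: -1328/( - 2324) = 4/7 = 2^2*7^(-1) 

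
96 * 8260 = 792960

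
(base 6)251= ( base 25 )43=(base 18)5d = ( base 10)103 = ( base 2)1100111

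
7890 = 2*3945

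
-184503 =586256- 770759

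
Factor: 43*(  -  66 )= - 2838=- 2^1*3^1 * 11^1*43^1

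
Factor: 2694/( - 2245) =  - 6/5 =- 2^1 * 3^1 *5^( - 1)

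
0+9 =9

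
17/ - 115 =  - 17/115 = - 0.15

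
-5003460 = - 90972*55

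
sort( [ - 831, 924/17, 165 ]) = [ - 831, 924/17, 165]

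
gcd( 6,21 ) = 3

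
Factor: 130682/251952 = 2^(- 3 )*3^ ( - 1) * 19^2* 29^(  -  1) = 361/696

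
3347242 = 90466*37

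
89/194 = 89/194 = 0.46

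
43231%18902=5427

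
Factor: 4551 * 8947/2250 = 13572599/750  =  2^(-1)*3^( - 1) * 5^( - 3 ) * 23^1*37^1 * 41^1*389^1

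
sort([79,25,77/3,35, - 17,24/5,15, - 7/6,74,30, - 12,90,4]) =[ - 17 , - 12,- 7/6,4,24/5, 15,25,77/3,30, 35,74, 79, 90]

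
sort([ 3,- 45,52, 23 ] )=[ - 45,  3, 23, 52 ]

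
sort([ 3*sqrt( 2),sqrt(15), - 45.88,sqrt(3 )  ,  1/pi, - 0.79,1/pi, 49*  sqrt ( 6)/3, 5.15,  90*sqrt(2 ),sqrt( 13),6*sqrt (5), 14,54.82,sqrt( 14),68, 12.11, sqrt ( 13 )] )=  [ - 45.88, - 0.79, 1/pi , 1/pi,sqrt( 3),sqrt( 13 ),sqrt( 13),sqrt(14),sqrt( 15),3 * sqrt(2),5.15  ,  12.11 , 6*sqrt(5),14,  49*sqrt( 6)/3 , 54.82, 68,  90 * sqrt(2)]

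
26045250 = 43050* 605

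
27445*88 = 2415160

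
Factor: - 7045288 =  - 2^3*880661^1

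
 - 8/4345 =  - 1 + 4337/4345  =  - 0.00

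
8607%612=39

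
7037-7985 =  - 948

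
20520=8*2565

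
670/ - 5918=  - 1 + 2624/2959 =- 0.11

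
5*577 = 2885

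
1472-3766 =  - 2294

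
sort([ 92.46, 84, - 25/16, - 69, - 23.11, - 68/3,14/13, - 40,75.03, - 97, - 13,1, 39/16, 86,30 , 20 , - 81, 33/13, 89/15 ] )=[ - 97,-81, - 69, - 40, - 23.11,-68/3, - 13, - 25/16, 1, 14/13, 39/16, 33/13,89/15,20,30, 75.03 , 84, 86, 92.46]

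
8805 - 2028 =6777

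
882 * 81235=71649270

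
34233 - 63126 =-28893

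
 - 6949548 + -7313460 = - 14263008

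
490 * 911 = 446390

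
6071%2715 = 641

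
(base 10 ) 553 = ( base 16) 229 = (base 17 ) 1F9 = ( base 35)FS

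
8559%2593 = 780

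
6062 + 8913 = 14975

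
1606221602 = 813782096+792439506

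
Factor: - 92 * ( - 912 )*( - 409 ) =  - 2^6*3^1 * 19^1*23^1* 409^1 = - 34316736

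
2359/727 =3 + 178/727   =  3.24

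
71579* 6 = 429474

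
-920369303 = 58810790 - 979180093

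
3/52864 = 3/52864 = 0.00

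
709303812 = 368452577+340851235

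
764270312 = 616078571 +148191741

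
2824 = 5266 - 2442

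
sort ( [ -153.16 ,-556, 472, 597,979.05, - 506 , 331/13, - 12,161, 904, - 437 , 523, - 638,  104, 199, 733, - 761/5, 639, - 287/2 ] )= [ - 638,  -  556, - 506, - 437, - 153.16 , - 761/5,  -  287/2, - 12, 331/13,104, 161, 199, 472,523, 597, 639, 733 , 904,979.05]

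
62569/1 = 62569 = 62569.00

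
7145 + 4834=11979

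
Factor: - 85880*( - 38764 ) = 3329052320 = 2^5*5^1*11^1*19^1 * 113^1*881^1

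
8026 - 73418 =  - 65392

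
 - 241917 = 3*( - 80639)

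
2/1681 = 2/1681 = 0.00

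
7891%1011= 814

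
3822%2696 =1126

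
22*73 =1606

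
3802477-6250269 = - 2447792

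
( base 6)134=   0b111010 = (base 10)58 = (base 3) 2011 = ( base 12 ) 4a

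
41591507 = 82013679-40422172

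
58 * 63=3654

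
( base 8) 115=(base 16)4D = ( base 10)77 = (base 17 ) 49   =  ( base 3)2212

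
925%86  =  65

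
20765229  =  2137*9717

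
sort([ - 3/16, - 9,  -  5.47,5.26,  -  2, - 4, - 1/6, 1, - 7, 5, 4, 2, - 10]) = [  -  10,- 9,-7, - 5.47, - 4,-2, - 3/16, - 1/6 , 1, 2, 4,5, 5.26]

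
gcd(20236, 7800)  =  4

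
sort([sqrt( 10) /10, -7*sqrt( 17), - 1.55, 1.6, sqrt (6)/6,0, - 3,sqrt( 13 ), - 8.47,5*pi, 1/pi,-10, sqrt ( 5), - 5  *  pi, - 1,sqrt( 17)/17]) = [ - 7*sqrt( 17) , - 5*pi, - 10, - 8.47, - 3, - 1.55, - 1,0, sqrt( 17 )/17, sqrt( 10)/10,1/pi,sqrt( 6)/6,1.6,  sqrt( 5),sqrt(13),5 *pi]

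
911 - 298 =613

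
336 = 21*16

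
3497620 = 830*4214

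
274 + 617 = 891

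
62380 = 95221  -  32841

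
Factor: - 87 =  - 3^1*  29^1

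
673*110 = 74030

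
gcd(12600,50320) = 40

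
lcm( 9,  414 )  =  414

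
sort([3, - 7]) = [ - 7,3]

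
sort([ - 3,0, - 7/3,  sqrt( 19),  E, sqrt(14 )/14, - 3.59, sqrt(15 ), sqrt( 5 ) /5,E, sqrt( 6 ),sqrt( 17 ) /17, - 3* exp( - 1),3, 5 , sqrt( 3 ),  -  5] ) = [ - 5, - 3.59, - 3, - 7/3, - 3*exp(-1 ),0,  sqrt( 17 ) /17 , sqrt( 14 ) /14, sqrt(5)/5,  sqrt( 3 ),sqrt(6),E, E, 3,sqrt ( 15 ), sqrt(19), 5 ] 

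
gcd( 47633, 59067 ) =1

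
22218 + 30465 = 52683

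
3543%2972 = 571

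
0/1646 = 0 = 0.00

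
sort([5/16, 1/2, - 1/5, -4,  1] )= [-4,  -  1/5,5/16 , 1/2 , 1]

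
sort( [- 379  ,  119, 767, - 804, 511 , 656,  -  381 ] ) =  [ - 804, - 381, - 379, 119,511, 656, 767]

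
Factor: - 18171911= -1543^1* 11777^1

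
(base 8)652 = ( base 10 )426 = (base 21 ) K6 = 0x1aa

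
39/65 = 3/5 = 0.60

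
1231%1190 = 41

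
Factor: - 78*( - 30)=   2^2*3^2 * 5^1*13^1= 2340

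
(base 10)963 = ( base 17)35b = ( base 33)T6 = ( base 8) 1703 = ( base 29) 146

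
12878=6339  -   - 6539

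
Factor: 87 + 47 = 134 = 2^1*67^1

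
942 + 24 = 966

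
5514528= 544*10137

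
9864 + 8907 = 18771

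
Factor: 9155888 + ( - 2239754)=6916134 = 2^1 * 3^1* 79^1*14591^1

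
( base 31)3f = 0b1101100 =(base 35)33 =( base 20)58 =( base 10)108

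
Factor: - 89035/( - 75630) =2^ (-1)*3^( - 1 )*2521^(-1 )*17807^1=17807/15126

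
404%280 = 124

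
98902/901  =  109 + 693/901 = 109.77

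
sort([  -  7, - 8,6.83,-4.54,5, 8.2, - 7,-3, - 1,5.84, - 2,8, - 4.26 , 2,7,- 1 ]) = [ - 8, - 7, - 7, - 4.54, - 4.26 , - 3, - 2, - 1,-1, 2, 5, 5.84, 6.83,  7,8,  8.2 ]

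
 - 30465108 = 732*(-41619 ) 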